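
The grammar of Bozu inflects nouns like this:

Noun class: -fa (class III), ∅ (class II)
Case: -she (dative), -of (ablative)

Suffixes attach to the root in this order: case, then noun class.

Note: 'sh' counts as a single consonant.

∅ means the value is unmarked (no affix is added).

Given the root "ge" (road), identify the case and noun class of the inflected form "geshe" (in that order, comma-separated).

dative, class II

Segment: ge-she.
case: -she → dative.
noun class: ∅ → class II.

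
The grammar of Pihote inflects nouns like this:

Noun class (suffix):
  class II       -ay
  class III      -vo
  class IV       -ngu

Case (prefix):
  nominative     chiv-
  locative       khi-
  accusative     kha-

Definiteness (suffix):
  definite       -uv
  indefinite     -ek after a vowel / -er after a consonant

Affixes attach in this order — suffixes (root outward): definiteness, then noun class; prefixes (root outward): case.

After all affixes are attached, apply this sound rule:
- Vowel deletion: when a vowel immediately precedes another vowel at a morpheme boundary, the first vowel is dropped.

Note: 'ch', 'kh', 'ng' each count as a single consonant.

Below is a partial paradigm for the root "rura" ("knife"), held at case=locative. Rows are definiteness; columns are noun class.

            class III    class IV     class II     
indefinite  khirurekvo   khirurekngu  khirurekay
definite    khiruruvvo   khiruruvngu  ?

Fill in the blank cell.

Attach case locative khi- → khirura.
Attach definiteness definite -uv → khirurauv.
Attach noun class class II -ay → khirurauvay.
Apply vowel deletion: khirurauvay → khiruruvay.

khiruruvay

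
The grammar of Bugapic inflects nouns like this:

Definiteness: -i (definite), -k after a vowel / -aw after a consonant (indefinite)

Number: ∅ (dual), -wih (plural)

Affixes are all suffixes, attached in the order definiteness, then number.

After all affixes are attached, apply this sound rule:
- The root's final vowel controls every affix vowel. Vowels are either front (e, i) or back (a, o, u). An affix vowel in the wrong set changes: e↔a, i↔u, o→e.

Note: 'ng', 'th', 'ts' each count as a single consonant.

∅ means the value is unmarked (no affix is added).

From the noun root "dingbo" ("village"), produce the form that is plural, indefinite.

Attach definiteness indefinite -k (after vowel 'o') → dingbok.
Attach number plural -wih → dingbokwih.
Apply vowel harmony: dingbokwih → dingbokwuh.

dingbokwuh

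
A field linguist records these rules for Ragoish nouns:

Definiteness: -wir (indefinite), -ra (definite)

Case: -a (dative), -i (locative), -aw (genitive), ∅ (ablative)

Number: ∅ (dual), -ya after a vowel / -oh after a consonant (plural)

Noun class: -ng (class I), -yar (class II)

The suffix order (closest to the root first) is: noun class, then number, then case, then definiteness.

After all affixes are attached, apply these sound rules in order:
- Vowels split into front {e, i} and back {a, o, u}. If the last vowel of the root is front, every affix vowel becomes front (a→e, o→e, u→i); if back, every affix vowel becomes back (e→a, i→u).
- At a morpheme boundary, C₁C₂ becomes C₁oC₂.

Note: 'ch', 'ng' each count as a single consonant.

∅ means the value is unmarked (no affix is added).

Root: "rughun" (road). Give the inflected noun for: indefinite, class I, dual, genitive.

rughunongawowur

Attach noun class class I -ng → rughunng.
number = dual: zero marking, form stays rughunng.
Attach case genitive -aw → rughunngaw.
Attach definiteness indefinite -wir → rughunngawwir.
Apply vowel harmony: rughunngawwir → rughunngawwur.
Apply epenthesis: rughunngawwur → rughunongawowur.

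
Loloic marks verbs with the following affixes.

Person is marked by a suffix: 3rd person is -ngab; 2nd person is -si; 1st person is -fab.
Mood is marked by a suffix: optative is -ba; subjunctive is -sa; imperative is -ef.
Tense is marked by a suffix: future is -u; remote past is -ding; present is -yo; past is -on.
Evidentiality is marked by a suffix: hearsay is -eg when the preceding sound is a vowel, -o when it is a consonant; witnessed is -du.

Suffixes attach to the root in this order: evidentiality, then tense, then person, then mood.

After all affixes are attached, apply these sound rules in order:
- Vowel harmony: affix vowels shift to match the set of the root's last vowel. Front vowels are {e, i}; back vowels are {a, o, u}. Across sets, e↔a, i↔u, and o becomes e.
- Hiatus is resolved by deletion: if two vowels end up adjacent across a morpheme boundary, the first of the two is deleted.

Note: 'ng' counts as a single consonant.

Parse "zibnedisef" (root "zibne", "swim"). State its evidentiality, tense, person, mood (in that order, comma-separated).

witnessed, future, 2nd person, imperative

Segment: zibne-du-u-si-ef.
evidentiality: -du → witnessed.
tense: -u → future.
person: -si → 2nd person.
mood: -ef → imperative.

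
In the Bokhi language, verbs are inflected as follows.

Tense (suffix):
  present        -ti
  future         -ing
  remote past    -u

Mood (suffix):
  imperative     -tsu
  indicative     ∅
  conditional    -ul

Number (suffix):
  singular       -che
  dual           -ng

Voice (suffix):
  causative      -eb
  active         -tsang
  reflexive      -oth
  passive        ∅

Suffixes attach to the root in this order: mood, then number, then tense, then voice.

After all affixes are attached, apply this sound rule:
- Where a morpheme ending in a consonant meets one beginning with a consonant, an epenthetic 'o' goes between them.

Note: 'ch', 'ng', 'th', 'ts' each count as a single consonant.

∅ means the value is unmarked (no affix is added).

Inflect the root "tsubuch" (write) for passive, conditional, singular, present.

Attach mood conditional -ul → tsubuchul.
Attach number singular -che → tsubuchulche.
Attach tense present -ti → tsubuchulcheti.
voice = passive: zero marking, form stays tsubuchulcheti.
Apply epenthesis: tsubuchulcheti → tsubuchulocheti.

tsubuchulocheti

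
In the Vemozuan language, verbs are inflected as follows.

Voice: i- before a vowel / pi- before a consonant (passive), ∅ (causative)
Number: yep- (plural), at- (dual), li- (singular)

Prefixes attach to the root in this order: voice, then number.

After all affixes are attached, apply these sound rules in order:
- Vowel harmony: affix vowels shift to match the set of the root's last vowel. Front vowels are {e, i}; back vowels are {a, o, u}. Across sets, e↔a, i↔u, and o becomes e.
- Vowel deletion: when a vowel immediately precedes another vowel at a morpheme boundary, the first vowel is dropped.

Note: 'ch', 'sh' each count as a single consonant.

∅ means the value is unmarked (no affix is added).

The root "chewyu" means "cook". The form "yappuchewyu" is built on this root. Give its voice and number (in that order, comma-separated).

passive, plural

Segment: yep-pi-chewyu.
voice: i/pi- → passive.
number: yep- → plural.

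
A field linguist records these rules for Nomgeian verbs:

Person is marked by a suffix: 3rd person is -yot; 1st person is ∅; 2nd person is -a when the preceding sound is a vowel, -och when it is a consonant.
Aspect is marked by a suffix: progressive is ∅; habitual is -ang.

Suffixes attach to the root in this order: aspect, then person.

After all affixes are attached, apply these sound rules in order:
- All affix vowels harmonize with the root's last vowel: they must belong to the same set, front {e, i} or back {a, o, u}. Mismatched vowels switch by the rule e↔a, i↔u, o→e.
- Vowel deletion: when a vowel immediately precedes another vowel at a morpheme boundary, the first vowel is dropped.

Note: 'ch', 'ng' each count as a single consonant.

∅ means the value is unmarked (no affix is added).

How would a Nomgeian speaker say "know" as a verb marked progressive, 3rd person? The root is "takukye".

takukyeyet

aspect = progressive: zero marking, form stays takukye.
Attach person 3rd person -yot → takukyeyot.
Apply vowel harmony: takukyeyot → takukyeyet.
Vowel deletion: no change.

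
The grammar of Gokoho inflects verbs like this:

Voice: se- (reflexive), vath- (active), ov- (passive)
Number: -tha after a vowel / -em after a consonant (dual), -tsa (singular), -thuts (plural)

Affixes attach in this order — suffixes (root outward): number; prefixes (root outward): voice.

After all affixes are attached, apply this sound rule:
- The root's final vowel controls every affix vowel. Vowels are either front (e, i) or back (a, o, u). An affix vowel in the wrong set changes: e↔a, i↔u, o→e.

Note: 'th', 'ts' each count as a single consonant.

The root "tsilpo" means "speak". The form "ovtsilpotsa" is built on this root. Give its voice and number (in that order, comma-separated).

Segment: ov-tsilpo-tsa.
voice: ov- → passive.
number: -tsa → singular.

passive, singular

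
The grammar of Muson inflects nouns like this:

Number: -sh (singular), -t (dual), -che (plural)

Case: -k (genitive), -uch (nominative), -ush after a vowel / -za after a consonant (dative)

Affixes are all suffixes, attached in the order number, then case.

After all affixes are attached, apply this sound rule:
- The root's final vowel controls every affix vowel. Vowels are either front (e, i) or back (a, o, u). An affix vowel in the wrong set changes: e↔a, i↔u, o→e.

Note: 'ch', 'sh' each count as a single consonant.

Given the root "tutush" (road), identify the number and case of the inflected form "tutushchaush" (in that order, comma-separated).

Segment: tutush-che-ush.
number: -che → plural.
case: -ush/za → dative.

plural, dative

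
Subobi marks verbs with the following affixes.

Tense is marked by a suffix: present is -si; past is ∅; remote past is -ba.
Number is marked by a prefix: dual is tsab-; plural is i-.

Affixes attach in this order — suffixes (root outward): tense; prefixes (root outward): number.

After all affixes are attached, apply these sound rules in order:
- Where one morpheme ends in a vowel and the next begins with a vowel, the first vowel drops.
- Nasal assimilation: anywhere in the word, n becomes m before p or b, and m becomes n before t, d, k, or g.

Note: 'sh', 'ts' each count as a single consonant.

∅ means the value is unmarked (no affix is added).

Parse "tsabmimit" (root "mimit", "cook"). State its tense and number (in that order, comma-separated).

past, dual

Segment: tsab-mimit.
tense: ∅ → past.
number: tsab- → dual.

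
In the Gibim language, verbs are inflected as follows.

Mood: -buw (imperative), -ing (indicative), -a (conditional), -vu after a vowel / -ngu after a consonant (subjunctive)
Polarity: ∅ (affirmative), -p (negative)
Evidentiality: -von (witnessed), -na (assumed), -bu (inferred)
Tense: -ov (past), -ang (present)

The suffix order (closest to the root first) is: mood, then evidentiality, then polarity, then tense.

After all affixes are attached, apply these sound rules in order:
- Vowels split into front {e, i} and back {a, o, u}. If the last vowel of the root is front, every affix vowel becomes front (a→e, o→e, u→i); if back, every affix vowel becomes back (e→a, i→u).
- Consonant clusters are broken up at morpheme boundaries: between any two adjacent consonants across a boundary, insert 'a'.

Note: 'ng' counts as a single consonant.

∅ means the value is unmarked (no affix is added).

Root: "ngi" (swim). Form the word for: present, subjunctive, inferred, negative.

ngivibipeng

Attach mood subjunctive -vu (after vowel 'i') → ngivu.
Attach evidentiality inferred -bu → ngivubu.
Attach polarity negative -p → ngivubup.
Attach tense present -ang → ngivubupang.
Apply vowel harmony: ngivubupang → ngivibipeng.
Epenthesis: no change.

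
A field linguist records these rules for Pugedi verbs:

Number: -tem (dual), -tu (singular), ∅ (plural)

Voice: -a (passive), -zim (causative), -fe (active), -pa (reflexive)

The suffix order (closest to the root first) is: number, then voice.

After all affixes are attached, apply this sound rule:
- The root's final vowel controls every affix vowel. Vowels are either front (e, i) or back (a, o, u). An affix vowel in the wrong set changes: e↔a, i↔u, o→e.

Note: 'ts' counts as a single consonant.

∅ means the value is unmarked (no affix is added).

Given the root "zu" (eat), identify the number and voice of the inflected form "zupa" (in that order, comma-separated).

plural, reflexive

Segment: zu-pa.
number: ∅ → plural.
voice: -pa → reflexive.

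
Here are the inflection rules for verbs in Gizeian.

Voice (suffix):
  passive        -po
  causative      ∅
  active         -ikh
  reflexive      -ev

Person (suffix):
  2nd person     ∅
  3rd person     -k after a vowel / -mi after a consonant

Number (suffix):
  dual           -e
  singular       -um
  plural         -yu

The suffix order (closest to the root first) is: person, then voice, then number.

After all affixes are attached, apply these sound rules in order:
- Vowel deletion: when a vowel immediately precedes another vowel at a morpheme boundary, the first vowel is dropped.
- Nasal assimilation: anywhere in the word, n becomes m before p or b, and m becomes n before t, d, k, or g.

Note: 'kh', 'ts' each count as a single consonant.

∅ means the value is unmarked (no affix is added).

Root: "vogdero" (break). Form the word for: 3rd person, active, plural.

Attach person 3rd person -k (after vowel 'o') → vogderok.
Attach voice active -ikh → vogderokikh.
Attach number plural -yu → vogderokikhyu.
Vowel deletion: no change.
Nasal assimilation: no change.

vogderokikhyu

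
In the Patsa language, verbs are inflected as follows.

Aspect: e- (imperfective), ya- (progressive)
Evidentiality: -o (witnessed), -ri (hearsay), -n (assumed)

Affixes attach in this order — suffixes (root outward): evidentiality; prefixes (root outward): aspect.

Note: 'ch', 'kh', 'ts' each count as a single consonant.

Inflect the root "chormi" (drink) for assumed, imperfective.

Attach aspect imperfective e- → echormi.
Attach evidentiality assumed -n → echormin.

echormin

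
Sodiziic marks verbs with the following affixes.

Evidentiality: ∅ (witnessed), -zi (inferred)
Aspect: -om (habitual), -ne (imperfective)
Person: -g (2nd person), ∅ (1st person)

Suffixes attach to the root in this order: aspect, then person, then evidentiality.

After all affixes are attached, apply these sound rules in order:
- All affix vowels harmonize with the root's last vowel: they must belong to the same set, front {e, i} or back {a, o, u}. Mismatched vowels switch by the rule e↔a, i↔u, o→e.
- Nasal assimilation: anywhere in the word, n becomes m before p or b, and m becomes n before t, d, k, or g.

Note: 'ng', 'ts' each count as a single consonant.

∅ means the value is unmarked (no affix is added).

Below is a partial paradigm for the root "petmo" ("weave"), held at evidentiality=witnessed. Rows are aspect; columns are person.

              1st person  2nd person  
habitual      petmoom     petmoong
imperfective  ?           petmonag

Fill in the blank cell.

Attach aspect imperfective -ne → petmone.
person = 1st person: zero marking, form stays petmone.
evidentiality = witnessed: zero marking, form stays petmone.
Apply vowel harmony: petmone → petmona.
Nasal assimilation: no change.

petmona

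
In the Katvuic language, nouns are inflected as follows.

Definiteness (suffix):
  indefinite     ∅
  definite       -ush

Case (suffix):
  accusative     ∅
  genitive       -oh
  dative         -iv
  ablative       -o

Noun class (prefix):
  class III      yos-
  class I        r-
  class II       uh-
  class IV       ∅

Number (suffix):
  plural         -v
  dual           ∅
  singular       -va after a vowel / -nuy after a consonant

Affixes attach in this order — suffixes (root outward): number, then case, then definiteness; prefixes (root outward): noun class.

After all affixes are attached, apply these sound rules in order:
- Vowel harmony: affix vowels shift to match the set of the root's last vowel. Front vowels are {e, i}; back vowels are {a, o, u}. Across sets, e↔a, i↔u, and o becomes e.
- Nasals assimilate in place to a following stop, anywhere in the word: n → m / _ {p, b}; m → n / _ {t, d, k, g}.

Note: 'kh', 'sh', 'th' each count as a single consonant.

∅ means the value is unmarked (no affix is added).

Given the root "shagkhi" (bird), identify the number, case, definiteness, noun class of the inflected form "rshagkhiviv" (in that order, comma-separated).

Segment: r-shagkhi-v-iv.
number: -v → plural.
case: -iv → dative.
definiteness: ∅ → indefinite.
noun class: r- → class I.

plural, dative, indefinite, class I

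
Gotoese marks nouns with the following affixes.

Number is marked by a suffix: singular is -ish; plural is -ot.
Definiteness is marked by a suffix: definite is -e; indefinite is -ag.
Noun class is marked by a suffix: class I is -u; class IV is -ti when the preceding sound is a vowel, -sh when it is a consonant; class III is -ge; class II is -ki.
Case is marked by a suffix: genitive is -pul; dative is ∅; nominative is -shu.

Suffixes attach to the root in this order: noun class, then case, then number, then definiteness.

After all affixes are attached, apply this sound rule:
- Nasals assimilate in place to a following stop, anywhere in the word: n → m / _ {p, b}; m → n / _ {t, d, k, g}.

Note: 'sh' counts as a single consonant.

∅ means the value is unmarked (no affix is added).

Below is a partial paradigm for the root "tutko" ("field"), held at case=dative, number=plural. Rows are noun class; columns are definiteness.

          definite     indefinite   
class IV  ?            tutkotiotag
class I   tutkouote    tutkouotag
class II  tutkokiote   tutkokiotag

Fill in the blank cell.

tutkotiote

Attach noun class class IV -ti (after vowel 'o') → tutkoti.
case = dative: zero marking, form stays tutkoti.
Attach number plural -ot → tutkotiot.
Attach definiteness definite -e → tutkotiote.
Nasal assimilation: no change.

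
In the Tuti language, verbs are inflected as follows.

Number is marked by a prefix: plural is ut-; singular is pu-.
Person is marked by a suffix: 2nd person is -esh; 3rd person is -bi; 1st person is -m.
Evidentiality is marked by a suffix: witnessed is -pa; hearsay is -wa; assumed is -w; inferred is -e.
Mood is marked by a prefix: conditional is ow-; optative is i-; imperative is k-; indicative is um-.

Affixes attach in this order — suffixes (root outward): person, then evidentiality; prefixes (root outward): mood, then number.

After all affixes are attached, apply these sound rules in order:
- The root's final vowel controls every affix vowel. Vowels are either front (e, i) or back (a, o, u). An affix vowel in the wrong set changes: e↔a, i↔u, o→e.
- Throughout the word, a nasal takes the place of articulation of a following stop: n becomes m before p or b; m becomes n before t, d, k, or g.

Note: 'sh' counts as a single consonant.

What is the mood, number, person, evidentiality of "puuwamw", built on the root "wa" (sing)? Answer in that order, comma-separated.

optative, singular, 1st person, assumed

Segment: pu-i-wa-m-w.
mood: i- → optative.
number: pu- → singular.
person: -m → 1st person.
evidentiality: -w → assumed.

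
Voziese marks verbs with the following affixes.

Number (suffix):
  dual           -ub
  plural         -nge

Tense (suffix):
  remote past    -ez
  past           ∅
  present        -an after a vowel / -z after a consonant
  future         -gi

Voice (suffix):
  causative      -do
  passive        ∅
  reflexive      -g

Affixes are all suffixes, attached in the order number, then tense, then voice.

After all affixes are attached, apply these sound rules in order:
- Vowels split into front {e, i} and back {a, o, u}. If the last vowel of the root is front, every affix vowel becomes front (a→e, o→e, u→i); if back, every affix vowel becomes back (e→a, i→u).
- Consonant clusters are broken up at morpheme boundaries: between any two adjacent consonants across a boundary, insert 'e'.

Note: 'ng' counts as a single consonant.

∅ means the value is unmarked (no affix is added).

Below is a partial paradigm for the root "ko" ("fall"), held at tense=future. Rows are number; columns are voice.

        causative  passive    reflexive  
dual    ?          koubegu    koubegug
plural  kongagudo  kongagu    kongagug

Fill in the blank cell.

Attach number dual -ub → koub.
Attach tense future -gi → koubgi.
Attach voice causative -do → koubgido.
Apply vowel harmony: koubgido → koubgudo.
Apply epenthesis: koubgudo → koubegudo.

koubegudo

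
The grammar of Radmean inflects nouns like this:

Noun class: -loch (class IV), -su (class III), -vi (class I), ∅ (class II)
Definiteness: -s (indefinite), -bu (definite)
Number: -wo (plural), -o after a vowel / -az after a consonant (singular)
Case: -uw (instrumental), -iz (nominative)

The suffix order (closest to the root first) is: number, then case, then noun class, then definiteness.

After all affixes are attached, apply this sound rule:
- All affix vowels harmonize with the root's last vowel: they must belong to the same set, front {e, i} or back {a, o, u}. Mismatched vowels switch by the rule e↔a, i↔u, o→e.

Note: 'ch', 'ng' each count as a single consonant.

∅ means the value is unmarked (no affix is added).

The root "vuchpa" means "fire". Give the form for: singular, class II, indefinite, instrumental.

vuchpaouws

Attach number singular -o (after vowel 'a') → vuchpao.
Attach case instrumental -uw → vuchpaouw.
noun class = class II: zero marking, form stays vuchpaouw.
Attach definiteness indefinite -s → vuchpaouws.
Vowel harmony: no change.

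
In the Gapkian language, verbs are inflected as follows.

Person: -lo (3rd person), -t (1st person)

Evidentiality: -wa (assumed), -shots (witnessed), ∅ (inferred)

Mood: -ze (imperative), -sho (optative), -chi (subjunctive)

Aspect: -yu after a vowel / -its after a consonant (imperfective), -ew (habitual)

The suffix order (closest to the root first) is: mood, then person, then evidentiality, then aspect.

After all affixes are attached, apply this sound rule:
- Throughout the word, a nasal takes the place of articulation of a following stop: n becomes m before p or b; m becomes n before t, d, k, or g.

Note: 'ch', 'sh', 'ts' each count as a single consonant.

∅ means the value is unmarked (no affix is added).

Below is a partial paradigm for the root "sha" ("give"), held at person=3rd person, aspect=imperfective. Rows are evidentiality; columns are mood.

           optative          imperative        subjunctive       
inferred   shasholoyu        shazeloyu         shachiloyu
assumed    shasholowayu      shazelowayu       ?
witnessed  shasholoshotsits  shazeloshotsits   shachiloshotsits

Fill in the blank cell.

Attach mood subjunctive -chi → shachi.
Attach person 3rd person -lo → shachilo.
Attach evidentiality assumed -wa → shachilowa.
Attach aspect imperfective -yu (after vowel 'a') → shachilowayu.
Nasal assimilation: no change.

shachilowayu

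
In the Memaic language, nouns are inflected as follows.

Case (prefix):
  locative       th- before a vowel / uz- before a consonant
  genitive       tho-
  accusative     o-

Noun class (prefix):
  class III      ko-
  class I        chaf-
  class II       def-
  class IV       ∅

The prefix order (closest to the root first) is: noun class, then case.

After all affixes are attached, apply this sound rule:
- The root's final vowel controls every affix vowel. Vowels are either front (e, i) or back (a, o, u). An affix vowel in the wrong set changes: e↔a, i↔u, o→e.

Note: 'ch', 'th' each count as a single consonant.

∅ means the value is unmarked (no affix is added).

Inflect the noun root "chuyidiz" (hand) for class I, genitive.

Attach noun class class I chaf- → chafchuyidiz.
Attach case genitive tho- → thochafchuyidiz.
Apply vowel harmony: thochafchuyidiz → thechefchuyidiz.

thechefchuyidiz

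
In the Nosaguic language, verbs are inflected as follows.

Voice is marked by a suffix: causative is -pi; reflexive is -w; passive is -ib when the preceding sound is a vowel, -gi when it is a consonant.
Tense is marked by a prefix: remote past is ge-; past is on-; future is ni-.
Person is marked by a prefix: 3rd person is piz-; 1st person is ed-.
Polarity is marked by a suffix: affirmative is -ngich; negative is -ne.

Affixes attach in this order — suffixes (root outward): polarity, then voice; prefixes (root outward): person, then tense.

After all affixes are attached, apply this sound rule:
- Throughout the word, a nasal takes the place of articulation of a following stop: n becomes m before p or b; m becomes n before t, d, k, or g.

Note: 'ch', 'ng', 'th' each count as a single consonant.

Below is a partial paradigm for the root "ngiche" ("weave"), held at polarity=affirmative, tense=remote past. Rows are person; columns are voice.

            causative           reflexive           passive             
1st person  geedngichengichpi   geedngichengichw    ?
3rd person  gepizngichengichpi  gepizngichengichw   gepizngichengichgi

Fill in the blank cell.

geedngichengichgi

Attach person 1st person ed- → edngiche.
Attach polarity affirmative -ngich → edngichengich.
Attach voice passive -gi (after consonant 'ch') → edngichengichgi.
Attach tense remote past ge- → geedngichengichgi.
Nasal assimilation: no change.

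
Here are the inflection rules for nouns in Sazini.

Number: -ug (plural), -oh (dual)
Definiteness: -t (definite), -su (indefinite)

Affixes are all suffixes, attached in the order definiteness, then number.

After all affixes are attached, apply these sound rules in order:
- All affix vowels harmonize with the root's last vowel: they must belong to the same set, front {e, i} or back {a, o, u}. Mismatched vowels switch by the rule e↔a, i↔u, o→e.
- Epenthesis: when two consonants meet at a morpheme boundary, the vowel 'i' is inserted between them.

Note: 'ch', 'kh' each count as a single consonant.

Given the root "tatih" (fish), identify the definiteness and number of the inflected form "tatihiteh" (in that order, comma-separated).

definite, dual

Segment: tatih-t-oh.
definiteness: -t → definite.
number: -oh → dual.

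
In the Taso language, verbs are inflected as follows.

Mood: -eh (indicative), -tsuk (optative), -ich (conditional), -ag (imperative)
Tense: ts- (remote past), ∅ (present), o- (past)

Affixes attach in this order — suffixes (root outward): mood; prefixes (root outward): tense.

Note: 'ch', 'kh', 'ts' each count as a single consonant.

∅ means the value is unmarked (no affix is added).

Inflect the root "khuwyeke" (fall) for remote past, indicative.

Attach tense remote past ts- → tskhuwyeke.
Attach mood indicative -eh → tskhuwyekeeh.

tskhuwyekeeh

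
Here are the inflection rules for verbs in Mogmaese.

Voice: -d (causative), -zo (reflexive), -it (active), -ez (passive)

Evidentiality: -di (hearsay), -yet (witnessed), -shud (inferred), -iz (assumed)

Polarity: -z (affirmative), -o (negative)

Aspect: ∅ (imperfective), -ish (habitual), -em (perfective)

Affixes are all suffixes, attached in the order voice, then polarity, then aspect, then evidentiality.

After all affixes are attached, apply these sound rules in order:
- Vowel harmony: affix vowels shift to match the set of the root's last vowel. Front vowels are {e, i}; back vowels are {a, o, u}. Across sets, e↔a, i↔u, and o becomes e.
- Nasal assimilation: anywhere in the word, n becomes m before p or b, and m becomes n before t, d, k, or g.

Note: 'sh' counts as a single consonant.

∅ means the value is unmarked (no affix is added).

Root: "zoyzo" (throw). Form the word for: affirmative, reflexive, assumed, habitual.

Attach voice reflexive -zo → zoyzozo.
Attach polarity affirmative -z → zoyzozoz.
Attach aspect habitual -ish → zoyzozozish.
Attach evidentiality assumed -iz → zoyzozozishiz.
Apply vowel harmony: zoyzozozishiz → zoyzozozushuz.
Nasal assimilation: no change.

zoyzozozushuz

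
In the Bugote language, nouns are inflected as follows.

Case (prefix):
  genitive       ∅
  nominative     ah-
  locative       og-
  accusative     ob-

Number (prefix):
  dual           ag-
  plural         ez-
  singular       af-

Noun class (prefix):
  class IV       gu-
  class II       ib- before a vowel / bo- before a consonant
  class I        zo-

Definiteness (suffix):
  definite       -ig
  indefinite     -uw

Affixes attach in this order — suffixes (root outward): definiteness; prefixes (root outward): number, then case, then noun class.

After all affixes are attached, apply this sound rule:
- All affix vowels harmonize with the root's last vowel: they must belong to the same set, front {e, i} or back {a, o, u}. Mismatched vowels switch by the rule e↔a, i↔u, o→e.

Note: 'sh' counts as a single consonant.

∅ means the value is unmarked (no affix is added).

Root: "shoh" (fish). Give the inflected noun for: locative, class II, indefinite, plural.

Attach number plural ez- → ezshoh.
Attach case locative og- → ogezshoh.
Attach noun class class II ib- (before vowel 'o') → ibogezshoh.
Attach definiteness indefinite -uw → ibogezshohuw.
Apply vowel harmony: ibogezshohuw → ubogazshohuw.

ubogazshohuw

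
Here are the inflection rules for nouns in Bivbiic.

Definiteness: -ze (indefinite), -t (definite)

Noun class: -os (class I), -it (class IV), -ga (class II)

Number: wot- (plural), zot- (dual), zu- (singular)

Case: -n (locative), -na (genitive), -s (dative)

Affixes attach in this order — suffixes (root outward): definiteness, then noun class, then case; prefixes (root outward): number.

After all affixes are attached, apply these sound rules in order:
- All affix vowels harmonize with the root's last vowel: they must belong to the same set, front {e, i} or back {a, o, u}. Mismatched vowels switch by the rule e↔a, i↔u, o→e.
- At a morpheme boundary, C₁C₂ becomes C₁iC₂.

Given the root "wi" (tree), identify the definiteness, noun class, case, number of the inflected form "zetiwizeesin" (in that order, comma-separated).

indefinite, class I, locative, dual

Segment: zot-wi-ze-os-n.
definiteness: -ze → indefinite.
noun class: -os → class I.
case: -n → locative.
number: zot- → dual.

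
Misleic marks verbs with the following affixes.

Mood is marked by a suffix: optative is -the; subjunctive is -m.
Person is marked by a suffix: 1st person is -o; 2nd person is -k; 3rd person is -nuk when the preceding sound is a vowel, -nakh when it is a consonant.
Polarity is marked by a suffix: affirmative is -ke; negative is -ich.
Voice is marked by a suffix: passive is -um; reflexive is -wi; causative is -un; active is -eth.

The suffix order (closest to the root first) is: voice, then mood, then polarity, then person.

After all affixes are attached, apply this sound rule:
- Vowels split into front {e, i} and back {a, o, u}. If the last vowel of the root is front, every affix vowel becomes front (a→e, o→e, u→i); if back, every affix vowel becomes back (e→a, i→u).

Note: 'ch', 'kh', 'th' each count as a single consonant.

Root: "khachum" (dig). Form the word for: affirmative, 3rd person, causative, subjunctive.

Attach voice causative -un → khachumun.
Attach mood subjunctive -m → khachumunm.
Attach polarity affirmative -ke → khachumunmke.
Attach person 3rd person -nuk (after vowel 'e') → khachumunmkenuk.
Apply vowel harmony: khachumunmkenuk → khachumunmkanuk.

khachumunmkanuk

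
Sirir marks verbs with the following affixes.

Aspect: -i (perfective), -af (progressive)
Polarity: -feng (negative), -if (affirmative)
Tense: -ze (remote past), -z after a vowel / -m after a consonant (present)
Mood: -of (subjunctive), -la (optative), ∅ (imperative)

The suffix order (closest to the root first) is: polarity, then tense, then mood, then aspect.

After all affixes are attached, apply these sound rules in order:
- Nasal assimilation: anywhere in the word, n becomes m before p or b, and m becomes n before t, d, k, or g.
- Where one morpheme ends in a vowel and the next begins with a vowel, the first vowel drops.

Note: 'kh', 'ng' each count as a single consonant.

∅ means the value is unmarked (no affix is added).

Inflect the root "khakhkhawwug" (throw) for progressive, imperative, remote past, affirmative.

khakhkhawwugifzaf

Attach polarity affirmative -if → khakhkhawwugif.
Attach tense remote past -ze → khakhkhawwugifze.
mood = imperative: zero marking, form stays khakhkhawwugifze.
Attach aspect progressive -af → khakhkhawwugifzeaf.
Nasal assimilation: no change.
Apply vowel deletion: khakhkhawwugifzeaf → khakhkhawwugifzaf.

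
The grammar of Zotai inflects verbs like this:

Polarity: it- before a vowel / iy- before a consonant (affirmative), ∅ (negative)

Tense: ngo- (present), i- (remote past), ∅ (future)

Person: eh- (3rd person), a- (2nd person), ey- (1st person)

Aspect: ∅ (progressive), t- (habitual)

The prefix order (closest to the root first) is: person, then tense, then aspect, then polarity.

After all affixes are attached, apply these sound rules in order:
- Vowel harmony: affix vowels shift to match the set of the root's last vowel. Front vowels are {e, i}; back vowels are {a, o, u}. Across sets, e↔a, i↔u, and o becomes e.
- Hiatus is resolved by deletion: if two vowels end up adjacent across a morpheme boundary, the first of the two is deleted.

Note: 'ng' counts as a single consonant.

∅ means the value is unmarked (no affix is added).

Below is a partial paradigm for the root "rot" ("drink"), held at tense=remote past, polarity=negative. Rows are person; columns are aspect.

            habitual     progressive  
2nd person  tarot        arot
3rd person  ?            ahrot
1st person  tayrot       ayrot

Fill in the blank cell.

tahrot

Attach person 3rd person eh- → ehrot.
Attach tense remote past i- → iehrot.
Attach aspect habitual t- → tiehrot.
polarity = negative: zero marking, form stays tiehrot.
Apply vowel harmony: tiehrot → tuahrot.
Apply vowel deletion: tuahrot → tahrot.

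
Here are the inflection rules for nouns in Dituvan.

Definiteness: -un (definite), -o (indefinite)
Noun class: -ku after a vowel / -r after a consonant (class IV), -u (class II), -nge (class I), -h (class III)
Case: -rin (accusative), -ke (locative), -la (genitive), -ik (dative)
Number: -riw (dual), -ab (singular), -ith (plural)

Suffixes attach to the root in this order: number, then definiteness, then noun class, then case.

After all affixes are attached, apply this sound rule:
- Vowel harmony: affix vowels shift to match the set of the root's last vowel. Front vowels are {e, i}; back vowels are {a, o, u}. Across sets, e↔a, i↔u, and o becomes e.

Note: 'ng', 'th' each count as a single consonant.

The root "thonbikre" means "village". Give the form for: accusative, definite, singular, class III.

Attach number singular -ab → thonbikreab.
Attach definiteness definite -un → thonbikreabun.
Attach noun class class III -h → thonbikreabunh.
Attach case accusative -rin → thonbikreabunhrin.
Apply vowel harmony: thonbikreabunhrin → thonbikreebinhrin.

thonbikreebinhrin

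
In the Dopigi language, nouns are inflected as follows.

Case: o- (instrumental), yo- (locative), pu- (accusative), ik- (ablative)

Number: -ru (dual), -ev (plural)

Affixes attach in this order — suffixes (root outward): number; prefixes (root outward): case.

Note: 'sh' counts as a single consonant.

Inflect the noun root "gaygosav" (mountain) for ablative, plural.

ikgaygosavev

Attach number plural -ev → gaygosavev.
Attach case ablative ik- → ikgaygosavev.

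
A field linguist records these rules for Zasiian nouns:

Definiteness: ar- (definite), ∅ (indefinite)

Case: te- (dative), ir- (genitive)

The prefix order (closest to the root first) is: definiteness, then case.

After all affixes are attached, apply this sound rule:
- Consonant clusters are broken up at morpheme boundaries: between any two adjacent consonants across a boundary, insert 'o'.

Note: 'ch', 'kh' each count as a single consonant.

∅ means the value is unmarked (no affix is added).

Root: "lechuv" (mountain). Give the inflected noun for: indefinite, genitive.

definiteness = indefinite: zero marking, form stays lechuv.
Attach case genitive ir- → irlechuv.
Apply epenthesis: irlechuv → irolechuv.

irolechuv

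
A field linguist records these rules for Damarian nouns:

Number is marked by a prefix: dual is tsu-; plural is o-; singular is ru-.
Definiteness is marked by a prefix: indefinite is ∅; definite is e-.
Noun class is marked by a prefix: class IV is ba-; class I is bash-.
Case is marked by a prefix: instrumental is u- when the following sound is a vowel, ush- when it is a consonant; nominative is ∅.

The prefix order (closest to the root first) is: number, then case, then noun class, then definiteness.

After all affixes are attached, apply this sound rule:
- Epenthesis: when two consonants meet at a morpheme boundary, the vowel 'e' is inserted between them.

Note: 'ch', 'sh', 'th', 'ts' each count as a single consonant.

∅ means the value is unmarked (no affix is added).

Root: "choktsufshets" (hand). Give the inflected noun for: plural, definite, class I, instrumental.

Attach number plural o- → ochoktsufshets.
Attach case instrumental u- (before vowel 'o') → uochoktsufshets.
Attach noun class class I bash- → bashuochoktsufshets.
Attach definiteness definite e- → ebashuochoktsufshets.
Epenthesis: no change.

ebashuochoktsufshets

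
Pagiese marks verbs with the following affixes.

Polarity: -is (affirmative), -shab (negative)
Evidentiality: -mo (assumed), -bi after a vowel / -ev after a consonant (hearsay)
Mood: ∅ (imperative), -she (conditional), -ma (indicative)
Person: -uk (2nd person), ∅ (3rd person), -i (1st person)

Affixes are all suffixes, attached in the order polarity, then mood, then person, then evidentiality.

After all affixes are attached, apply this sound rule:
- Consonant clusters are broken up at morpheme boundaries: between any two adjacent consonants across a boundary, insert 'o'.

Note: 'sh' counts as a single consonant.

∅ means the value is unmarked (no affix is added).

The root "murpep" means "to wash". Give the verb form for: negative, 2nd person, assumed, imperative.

Attach polarity negative -shab → murpepshab.
mood = imperative: zero marking, form stays murpepshab.
Attach person 2nd person -uk → murpepshabuk.
Attach evidentiality assumed -mo → murpepshabukmo.
Apply epenthesis: murpepshabukmo → murpeposhabukomo.

murpeposhabukomo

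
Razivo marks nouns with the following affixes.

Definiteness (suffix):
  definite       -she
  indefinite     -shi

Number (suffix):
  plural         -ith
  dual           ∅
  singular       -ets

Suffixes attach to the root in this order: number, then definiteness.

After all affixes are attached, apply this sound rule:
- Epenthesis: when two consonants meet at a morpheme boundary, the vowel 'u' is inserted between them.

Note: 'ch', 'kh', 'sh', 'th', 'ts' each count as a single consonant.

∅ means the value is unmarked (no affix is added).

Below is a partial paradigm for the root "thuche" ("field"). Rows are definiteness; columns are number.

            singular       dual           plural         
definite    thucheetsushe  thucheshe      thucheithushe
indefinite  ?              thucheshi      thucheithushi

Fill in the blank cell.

thucheetsushi

Attach number singular -ets → thucheets.
Attach definiteness indefinite -shi → thucheetsshi.
Apply epenthesis: thucheetsshi → thucheetsushi.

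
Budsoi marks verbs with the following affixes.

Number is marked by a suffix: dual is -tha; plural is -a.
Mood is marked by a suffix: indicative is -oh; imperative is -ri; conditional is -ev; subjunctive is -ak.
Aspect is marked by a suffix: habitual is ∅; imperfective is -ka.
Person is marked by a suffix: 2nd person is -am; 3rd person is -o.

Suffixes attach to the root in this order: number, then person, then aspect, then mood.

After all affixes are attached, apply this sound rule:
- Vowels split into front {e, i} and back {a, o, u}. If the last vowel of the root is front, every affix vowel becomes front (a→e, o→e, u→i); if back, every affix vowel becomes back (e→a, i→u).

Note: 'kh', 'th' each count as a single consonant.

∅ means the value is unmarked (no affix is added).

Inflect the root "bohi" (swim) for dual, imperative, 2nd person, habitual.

Attach number dual -tha → bohitha.
Attach person 2nd person -am → bohithaam.
aspect = habitual: zero marking, form stays bohithaam.
Attach mood imperative -ri → bohithaamri.
Apply vowel harmony: bohithaamri → bohitheemri.

bohitheemri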